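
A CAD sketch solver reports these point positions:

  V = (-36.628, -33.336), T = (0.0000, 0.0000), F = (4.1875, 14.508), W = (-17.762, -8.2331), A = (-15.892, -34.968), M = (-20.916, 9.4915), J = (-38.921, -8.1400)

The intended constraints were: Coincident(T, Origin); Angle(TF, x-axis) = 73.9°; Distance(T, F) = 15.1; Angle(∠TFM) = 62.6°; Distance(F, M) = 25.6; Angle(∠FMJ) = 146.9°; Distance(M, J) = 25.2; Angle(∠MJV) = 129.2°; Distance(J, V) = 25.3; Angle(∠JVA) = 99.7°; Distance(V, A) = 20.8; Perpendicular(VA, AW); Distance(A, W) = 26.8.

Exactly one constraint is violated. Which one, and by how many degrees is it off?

Perpendicular(VA, AW) — off by 8.50°.

T = (0.00, 0.00) ✓; TF at 73.90° ✓; |TF| = 15.10 ✓; ∠TFM = 62.60° ✓; |FM| = 25.60 ✓; ∠FMJ = 146.9° ✓; |MJ| = 25.20 ✓; ∠MJV = 129.2° ✓; |JV| = 25.30 ✓; ∠JVA = 99.70° ✓; |VA| = 20.80 ✓; ∠(VA, AW) = 98.50° ✗; |AW| = 26.80 ✓.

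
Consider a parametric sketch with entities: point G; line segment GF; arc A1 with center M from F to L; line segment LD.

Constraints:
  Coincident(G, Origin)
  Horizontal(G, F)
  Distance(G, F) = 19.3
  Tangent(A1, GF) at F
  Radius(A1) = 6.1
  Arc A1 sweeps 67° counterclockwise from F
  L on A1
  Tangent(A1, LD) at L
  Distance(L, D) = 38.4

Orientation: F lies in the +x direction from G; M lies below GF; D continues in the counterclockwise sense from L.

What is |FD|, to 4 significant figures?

44.17

G is at the origin; G and F share the same y with |GF| = 19.3 and F on the +x side, so F = (19.30, 0.000). Since A1 is tangent to GF there, MF ⟂ GF, so M = F + (0, -6.1) = (19.30, -6.100). On A1, F sits at bearing 90° from M; a 67° counterclockwise sweep puts L at bearing 157°, so L = M + 6.1·(cos 157°, sin 157°) = (13.68, -3.717). Since A1 is tangent to LD there, ML ⟂ LD, so LD runs along (−sin 157°, cos 157°); with |LD| = 38.4, D = (-1.319, -39.06). Then |FD| = |D − F| = 44.17.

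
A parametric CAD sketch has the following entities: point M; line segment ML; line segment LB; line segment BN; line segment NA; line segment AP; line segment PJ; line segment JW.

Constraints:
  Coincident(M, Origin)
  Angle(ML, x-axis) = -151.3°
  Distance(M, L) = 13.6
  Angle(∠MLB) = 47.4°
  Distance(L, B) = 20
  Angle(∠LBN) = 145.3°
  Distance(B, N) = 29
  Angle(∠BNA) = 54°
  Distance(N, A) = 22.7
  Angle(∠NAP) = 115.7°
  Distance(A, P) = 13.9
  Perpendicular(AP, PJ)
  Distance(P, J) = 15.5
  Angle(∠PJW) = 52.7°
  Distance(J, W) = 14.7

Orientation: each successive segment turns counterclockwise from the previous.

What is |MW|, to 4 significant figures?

18.07

M is at the origin; ML runs at -151.3° with length 13.6, so L = (-11.93, -6.531). ∠MLB = 47.4° gives LB at -18.70° from the x-axis; with |LB| = 20.0, B = (7.015, -12.94). ∠LBN = 145.3° gives BN at 16.00° from the x-axis; with |BN| = 29.0, N = (34.89, -4.950). ∠BNA = 54.0° gives NA at 142.0° from the x-axis; with |NA| = 22.7, A = (17.00, 9.026). ∠NAP = 115.7° gives AP at -153.7° from the x-axis; with |AP| = 13.9, P = (4.543, 2.867). AP ⟂ PJ, so PJ runs at -63.70°; with |PJ| = 15.5, J = (11.41, -11.03). ∠PJW = 52.7° gives JW at 63.60° from the x-axis; with |JW| = 14.7, W = (17.95, 2.138). Then |MW| = |W − M| = 18.07.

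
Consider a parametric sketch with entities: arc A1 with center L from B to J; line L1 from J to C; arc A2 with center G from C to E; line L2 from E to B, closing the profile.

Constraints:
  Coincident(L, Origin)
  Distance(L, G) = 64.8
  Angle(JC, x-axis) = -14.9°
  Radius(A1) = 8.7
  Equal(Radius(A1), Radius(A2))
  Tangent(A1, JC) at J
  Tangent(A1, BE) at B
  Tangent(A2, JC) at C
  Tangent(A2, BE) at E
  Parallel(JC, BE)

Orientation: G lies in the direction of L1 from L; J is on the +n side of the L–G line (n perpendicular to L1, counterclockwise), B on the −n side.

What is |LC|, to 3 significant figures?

65.4

Tangency of A1 to both parallel lines with radius 8.7 puts J and B at L ± 8.7·n: J = (2.24, 8.41), B = (-2.24, -8.41). Equal radii place C and E the same way about G: C = G + 8.7·n = (64.9, -8.25), E = G − 8.7·n = (60.4, -25.1). Then |LC| = |C − L| = 65.4.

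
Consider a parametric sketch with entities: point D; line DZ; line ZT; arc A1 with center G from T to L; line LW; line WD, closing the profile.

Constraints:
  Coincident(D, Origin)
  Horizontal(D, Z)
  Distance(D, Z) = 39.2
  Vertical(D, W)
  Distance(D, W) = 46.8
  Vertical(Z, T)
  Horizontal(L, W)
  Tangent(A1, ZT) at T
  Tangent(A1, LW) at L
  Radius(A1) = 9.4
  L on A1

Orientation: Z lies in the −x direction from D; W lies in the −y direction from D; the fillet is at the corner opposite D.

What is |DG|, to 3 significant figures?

47.8

D and W share the same x with |DW| = 46.8 and W on the −y side, so W = (0.00, -46.8). The virtual corner opposite D is at (-39.2, -46.8). Tangency of A1 to ZT means the radius GT is perpendicular to ZT and A1 meets LW tangentially, so GL is at right angles to LW, with radius 9.4, so the center G sits 9.4 in from both sides at G = (-29.8, -37.4). Then |DG| = |G − D| = 47.8.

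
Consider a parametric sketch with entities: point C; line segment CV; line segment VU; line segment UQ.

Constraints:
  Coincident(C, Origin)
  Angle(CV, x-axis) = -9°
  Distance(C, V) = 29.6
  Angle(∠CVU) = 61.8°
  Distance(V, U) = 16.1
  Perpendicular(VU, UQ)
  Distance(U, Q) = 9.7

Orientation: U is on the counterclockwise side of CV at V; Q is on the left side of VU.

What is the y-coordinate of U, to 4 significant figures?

10.57

C is at the origin; CV runs at -9.0° with length 29.6, so V = 29.6·(cos -9.0°, sin -9.0°) = (29.24, -4.630). ∠CVU = 61.8°, so VU runs at -9.0° + (180° − 61.8°) = 109.2° from the x-axis; with |VU| = 16.1, U = V + 16.1·(cos 109.2°, sin 109.2°) = (23.94, 10.57). So U.y = 10.57.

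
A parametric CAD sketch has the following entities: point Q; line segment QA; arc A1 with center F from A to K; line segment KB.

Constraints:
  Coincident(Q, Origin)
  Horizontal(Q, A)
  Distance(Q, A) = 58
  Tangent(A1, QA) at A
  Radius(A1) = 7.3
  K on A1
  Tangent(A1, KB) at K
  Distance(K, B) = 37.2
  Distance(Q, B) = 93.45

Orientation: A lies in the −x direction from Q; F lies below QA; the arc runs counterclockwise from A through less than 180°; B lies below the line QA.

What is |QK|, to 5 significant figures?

63.401

Checks: |FK| = 7.300 ✓; ∠(FK, KB) = 90.00° ✓; |KB| = 37.20 ✓; |QB| = 93.45 ✓.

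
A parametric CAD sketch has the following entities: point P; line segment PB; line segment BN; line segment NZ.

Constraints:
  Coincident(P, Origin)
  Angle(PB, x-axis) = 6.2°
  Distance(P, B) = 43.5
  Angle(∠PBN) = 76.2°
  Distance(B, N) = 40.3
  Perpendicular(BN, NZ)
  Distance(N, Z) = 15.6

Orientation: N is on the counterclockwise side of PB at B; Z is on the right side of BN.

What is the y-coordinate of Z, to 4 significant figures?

47.90

∠PBN = 76.2°, so BN runs at 6.2° + (180° − 76.2°) = 110.0° from the x-axis; with |BN| = 40.3, N = B + 40.3·(cos 110.0°, sin 110.0°) = (29.46, 42.57). The perpendicularity gives NZ at right angles to BN; with |NZ| = 15.6 on the right of BN, Z = N + 15.6·(0.9397, 0.3420) = (44.12, 47.90). So Z.y = 47.90.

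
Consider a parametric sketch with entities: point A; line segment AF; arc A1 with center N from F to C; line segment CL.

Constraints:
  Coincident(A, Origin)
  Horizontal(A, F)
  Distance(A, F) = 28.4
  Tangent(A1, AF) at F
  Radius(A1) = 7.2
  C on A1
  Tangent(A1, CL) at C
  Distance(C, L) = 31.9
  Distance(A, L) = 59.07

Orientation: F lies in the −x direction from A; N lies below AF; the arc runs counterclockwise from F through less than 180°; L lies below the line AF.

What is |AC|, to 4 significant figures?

34.99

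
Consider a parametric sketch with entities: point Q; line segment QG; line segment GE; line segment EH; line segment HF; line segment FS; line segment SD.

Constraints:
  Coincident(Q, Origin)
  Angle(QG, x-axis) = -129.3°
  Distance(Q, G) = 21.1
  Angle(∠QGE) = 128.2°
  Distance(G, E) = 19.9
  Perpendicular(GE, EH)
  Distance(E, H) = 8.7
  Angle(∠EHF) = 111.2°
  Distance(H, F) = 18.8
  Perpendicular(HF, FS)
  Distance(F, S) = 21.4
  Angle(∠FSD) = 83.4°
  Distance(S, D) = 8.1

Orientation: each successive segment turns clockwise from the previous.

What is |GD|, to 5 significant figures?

6.9495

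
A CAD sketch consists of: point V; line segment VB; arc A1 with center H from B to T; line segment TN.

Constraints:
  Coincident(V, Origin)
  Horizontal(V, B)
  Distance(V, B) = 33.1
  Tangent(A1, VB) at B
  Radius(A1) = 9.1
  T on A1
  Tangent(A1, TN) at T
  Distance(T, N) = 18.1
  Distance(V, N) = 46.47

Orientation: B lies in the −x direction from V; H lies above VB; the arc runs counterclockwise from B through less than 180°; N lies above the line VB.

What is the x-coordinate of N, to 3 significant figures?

-36.2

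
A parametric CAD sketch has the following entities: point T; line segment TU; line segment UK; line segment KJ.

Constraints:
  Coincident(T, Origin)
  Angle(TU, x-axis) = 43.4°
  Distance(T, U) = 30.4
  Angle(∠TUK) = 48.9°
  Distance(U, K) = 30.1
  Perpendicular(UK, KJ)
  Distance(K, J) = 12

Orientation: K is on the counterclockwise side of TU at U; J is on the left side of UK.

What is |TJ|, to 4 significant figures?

14.88

T is at the origin; TU runs at 43.4° with length 30.4, so U = 30.4·(cos 43.4°, sin 43.4°) = (22.09, 20.89). ∠TUK = 48.9°, so UK runs at 43.4° + (180° − 48.9°) = 174.5° from the x-axis; with |UK| = 30.1, K = U + 30.1·(cos 174.5°, sin 174.5°) = (-7.874, 23.77). The perpendicularity gives KJ at right angles to UK; with |KJ| = 12.0 on the left of UK, J = K + 12.0·(-0.09585, -0.9954) = (-9.024, 11.83). Then |TJ| = |J − T| = 14.88.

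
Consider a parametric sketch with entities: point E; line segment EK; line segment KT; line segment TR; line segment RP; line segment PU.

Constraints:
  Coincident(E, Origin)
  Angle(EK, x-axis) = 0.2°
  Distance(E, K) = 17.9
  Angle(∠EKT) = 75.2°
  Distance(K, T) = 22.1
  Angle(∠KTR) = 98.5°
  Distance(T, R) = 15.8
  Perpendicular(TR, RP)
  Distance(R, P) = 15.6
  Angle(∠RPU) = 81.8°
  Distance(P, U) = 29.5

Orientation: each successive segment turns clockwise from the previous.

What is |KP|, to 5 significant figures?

20.067

∠KTR = 98.5° gives TR at 173.90° from the x-axis; with |TR| = 15.8, R = (-3.3814, -19.645). The perpendicularity gives RP at right angles to TR, so RP runs at 83.900°; with |RP| = 15.6, P = (-1.7237, -4.1332). Then |KP| = |P − K| = 20.067.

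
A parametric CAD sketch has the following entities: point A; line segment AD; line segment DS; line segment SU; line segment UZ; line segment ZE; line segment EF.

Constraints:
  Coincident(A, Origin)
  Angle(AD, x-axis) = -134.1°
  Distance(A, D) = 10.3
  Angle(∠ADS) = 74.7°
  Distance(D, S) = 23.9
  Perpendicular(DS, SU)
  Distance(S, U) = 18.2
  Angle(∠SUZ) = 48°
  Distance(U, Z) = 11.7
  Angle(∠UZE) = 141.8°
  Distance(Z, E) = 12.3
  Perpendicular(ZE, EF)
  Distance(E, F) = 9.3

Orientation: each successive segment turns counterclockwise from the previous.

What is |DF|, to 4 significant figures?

22.52

A is at the origin; AD runs at -134.1° with length 10.3, so D = (-7.168, -7.397). ∠ADS = 74.7° gives DS at -28.80° from the x-axis; with |DS| = 23.9, S = (13.78, -18.91). DS is perpendicular to SU, so SU runs at 61.20°; with |SU| = 18.2, U = (22.54, -2.962). ∠SUZ = 48.0° gives UZ at -166.8° from the x-axis; with |UZ| = 11.7, Z = (11.15, -5.634). ∠UZE = 141.8° gives ZE at -128.6° from the x-axis; with |ZE| = 12.3, E = (3.479, -15.25). ZE ⟂ EF, so EF runs at -38.60°; with |EF| = 9.3, F = (10.75, -21.05). Then |DF| = |F − D| = 22.52.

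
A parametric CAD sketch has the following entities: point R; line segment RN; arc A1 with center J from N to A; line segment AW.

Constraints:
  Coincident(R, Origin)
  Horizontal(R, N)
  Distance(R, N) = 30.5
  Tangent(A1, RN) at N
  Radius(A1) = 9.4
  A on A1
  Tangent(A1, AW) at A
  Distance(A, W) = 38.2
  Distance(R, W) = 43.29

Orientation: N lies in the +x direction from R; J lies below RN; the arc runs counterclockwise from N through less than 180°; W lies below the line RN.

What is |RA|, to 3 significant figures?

22.5

Checks: ∠(JN, NR) = 90.00° ✓; |JN| = 9.400 ✓; |JA| = 9.400 ✓; ∠(JA, AW) = 90.00° ✓; |AW| = 38.20 ✓; |RW| = 43.29 ✓.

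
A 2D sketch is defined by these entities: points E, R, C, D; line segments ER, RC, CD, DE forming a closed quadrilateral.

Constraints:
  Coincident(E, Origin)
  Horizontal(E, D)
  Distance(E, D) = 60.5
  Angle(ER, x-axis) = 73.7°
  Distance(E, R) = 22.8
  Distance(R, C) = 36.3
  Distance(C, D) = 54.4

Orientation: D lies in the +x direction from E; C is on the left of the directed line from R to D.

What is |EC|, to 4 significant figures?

57.15

Checks: E = (0.00, 0.00) ✓; |RC| = 36.30 ✓; |CD| = 54.40 ✓.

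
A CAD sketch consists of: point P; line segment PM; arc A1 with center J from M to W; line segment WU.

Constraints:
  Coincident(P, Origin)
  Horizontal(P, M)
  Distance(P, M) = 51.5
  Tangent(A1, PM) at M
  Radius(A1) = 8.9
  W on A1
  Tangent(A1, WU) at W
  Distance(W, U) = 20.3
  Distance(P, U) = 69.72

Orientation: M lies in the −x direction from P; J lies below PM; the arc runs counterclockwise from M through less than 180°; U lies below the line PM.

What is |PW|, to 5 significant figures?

60.641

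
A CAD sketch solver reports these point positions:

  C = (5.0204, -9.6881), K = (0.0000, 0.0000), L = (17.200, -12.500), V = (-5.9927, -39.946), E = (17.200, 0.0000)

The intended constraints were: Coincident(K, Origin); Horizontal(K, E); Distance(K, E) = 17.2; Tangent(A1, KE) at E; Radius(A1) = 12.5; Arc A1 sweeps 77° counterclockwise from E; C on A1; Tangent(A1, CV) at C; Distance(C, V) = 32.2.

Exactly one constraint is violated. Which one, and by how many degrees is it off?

Tangent(A1, CV) at C — off by 7.00°.

K = (0.00, 0.00) ✓; K.y = 0.00, E.y = 0.00 ✓; |KE| = 17.20 ✓; ∠(LE, EK) = 90.00° ✓; |LE| = 12.50 ✓; bearing(L→C) − bearing(L→E) = 77.00° ✓; |LC| = 12.50 ✓; ∠(LC, CV) = 97.00° ✗; |CV| = 32.20 ✓.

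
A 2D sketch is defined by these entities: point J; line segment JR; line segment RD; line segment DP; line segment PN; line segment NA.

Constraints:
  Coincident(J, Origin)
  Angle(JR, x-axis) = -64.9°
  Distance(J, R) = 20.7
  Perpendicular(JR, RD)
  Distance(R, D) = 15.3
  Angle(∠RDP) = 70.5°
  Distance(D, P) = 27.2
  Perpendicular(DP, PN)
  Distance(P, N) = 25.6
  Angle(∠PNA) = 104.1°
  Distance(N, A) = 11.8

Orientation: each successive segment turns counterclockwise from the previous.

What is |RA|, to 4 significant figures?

17.63

DP ⟂ PN, so PN runs at -135.4°; with |PN| = 25.6, N = (-14.69, -10.86). ∠PNA = 104.1° gives NA at -59.50° from the x-axis; with |NA| = 11.8, A = (-8.701, -21.03). Then |RA| = |A − R| = 17.63.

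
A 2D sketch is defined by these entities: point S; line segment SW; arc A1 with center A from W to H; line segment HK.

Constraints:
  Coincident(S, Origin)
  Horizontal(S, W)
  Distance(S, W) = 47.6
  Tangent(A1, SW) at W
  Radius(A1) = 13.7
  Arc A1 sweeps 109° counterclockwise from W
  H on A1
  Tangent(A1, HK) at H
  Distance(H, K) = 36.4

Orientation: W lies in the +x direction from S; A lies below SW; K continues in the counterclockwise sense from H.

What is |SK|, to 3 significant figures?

70.2

S is at the origin; S and W share the same y with |SW| = 47.6 and W on the +x side, so W = (47.6, 0.00). Since A1 is tangent to SW there, AW ⟂ SW, so A = W + (0, -13.7) = (47.6, -13.7). On A1, W sits at bearing 90° from A; a 109° counterclockwise sweep puts H at bearing 199°, so H = A + 13.7·(cos 199°, sin 199°) = (34.6, -18.2). A1 meets HK tangentially, so AH is at right angles to HK, so HK runs along (−sin 199°, cos 199°); with |HK| = 36.4, K = (46.5, -52.6). Then |SK| = |K − S| = 70.2.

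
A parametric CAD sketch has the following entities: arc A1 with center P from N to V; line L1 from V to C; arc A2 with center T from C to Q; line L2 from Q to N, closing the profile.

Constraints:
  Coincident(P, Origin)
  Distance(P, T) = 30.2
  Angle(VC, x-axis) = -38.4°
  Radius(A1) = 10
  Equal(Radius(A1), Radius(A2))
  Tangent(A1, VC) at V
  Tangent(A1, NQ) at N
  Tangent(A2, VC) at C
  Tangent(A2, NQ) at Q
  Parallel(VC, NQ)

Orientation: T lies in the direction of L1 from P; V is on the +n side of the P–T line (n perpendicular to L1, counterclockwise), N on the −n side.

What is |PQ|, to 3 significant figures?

31.8

The slot axis is L1's direction at -38.4°, so u = (cos -38.4°, sin -38.4°) = (0.784, -0.621) and n = (−sin -38.4°, cos -38.4°) = (0.621, 0.784). P is at the origin and T lies 30.2 along u from P, so T = 30.2·u = (23.7, -18.8). Tangency of A1 to both parallel lines with radius 10.0 puts V and N at P ± 10.0·n: V = (6.21, 7.84), N = (-6.21, -7.84). Equal radii place C and Q the same way about T: C = T + 10.0·n = (29.9, -10.9), Q = T − 10.0·n = (17.5, -26.6). Then |PQ| = |Q − P| = 31.8.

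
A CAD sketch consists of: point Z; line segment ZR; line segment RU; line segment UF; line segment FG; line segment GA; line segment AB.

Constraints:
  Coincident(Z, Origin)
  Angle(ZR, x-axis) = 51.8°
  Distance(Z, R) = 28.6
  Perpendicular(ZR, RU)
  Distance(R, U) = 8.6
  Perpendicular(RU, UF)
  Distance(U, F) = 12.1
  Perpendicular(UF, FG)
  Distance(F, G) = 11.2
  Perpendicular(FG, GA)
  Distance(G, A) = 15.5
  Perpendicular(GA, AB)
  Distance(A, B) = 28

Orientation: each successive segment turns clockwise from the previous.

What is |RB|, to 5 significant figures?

25.627

FG is perpendicular to GA, so GA runs at 51.800°; with |GA| = 15.5, A = (17.746, 26.755). The perpendicularity gives AB at right angles to GA, so AB runs at -38.200°; with |AB| = 28.0, B = (39.750, 9.4398). Then |RB| = |B − R| = 25.627.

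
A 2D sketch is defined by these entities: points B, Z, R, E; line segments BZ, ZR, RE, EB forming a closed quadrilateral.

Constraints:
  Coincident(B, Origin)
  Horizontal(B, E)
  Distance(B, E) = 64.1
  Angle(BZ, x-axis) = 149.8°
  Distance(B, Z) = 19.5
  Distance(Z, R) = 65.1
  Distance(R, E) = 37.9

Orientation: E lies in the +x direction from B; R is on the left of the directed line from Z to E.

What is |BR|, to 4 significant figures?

54.77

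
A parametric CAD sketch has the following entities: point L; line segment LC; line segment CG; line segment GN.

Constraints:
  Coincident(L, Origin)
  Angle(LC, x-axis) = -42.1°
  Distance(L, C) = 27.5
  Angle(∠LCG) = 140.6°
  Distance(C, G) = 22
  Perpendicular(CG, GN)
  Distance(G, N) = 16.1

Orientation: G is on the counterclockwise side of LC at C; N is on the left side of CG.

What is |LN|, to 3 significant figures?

43.3

∠LCG = 140.6°, so CG runs at -42.1° + (180° − 140.6°) = -2.70° from the x-axis; with |CG| = 22.0, G = C + 22.0·(cos -2.70°, sin -2.70°) = (42.4, -19.5). CG is perpendicular to GN; with |GN| = 16.1 on the left of CG, N = G + 16.1·(0.0471, 0.999) = (43.1, -3.39). Then |LN| = |N − L| = 43.3.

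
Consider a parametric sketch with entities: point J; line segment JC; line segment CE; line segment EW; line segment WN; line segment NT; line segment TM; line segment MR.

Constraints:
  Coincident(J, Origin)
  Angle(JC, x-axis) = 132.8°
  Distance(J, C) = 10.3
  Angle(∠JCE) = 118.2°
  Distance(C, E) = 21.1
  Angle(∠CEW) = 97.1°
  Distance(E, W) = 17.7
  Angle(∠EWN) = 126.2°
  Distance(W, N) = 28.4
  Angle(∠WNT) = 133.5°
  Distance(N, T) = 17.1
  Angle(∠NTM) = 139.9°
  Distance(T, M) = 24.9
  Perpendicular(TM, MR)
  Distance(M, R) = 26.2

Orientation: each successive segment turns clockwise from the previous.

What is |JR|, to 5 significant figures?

13.354

J is at the origin; JC runs at 132.8° with length 10.3, so C = (-6.9982, 7.5574). ∠JCE = 118.2° gives CE at 71.000° from the x-axis; with |CE| = 21.1, E = (-0.12876, 27.508). ∠CEW = 97.1° gives EW at -11.900° from the x-axis; with |EW| = 17.7, W = (17.191, 23.858). ∠EWN = 126.2° gives WN at -65.700° from the x-axis; with |WN| = 28.4, N = (28.878, -2.0258). ∠WNT = 133.5° gives NT at -112.20° from the x-axis; with |NT| = 17.1, T = (22.417, -17.858). ∠NTM = 139.9° gives TM at -152.30° from the x-axis; with |TM| = 24.9, M = (0.37048, -29.433). TM ⟂ MR, so MR runs at 117.70°; with |MR| = 26.2, R = (-11.808, -6.2354). Then |JR| = |R − J| = 13.354.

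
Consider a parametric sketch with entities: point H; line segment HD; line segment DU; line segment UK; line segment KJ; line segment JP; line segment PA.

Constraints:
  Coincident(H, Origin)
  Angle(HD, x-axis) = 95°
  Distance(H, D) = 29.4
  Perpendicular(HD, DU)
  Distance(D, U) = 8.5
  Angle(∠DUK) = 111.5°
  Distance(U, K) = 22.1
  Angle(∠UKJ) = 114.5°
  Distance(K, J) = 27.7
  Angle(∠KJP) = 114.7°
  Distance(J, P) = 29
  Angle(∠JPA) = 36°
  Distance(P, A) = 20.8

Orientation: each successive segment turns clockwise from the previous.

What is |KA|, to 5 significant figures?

27.044

∠KJP = 114.7° gives JP at 165.70° from the x-axis; with |JP| = 29.0, P = (-29.767, -4.1131). ∠JPA = 36.0° gives PA at 21.700° from the x-axis; with |PA| = 20.8, A = (-10.441, 3.5777). Then |KA| = |A − K| = 27.044.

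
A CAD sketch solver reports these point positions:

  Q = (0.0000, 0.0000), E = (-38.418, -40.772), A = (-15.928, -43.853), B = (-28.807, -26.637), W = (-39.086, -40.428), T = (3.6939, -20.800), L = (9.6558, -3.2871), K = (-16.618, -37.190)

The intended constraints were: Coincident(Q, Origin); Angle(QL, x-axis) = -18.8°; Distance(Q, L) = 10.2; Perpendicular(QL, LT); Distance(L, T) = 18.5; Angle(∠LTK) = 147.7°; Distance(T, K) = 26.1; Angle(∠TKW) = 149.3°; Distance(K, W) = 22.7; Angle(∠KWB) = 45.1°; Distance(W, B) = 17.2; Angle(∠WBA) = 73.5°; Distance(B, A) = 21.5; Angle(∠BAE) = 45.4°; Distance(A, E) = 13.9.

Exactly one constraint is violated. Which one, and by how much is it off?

Distance(A, E) = 13.9 — off by 8.80.

Q = (0.00, 0.00) ✓; QL at -18.80° ✓; |QL| = 10.20 ✓; ∠(QL, LT) = 90.00° ✓; |LT| = 18.50 ✓; ∠LTK = 147.7° ✓; |TK| = 26.10 ✓; ∠TKW = 149.3° ✓; |KW| = 22.70 ✓; ∠KWB = 45.10° ✓; |WB| = 17.20 ✓; ∠WBA = 73.50° ✓; |BA| = 21.50 ✓; ∠BAE = 45.40° ✓; |AE| = 22.70 ✗.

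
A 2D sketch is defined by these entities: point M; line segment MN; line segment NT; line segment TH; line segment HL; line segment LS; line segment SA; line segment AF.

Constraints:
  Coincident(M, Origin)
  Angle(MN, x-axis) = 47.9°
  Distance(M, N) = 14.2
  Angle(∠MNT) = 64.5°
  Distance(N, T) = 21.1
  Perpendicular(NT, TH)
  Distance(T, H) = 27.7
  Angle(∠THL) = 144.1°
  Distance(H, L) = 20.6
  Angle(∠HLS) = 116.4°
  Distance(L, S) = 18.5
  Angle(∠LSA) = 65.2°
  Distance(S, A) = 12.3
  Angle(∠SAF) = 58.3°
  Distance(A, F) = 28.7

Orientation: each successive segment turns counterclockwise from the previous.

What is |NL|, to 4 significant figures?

45.29

M is at the origin; MN runs at 47.9° with length 14.2, so N = (9.520, 10.54). ∠MNT = 64.5° gives NT at 163.4° from the x-axis; with |NT| = 21.1, T = (-10.70, 16.56). NT ⟂ TH, so TH runs at -106.6°; with |TH| = 27.7, H = (-18.61, -9.981). ∠THL = 144.1° gives HL at -70.70° from the x-axis; with |HL| = 20.6, L = (-11.81, -29.42). Then |NL| = |L − N| = 45.29.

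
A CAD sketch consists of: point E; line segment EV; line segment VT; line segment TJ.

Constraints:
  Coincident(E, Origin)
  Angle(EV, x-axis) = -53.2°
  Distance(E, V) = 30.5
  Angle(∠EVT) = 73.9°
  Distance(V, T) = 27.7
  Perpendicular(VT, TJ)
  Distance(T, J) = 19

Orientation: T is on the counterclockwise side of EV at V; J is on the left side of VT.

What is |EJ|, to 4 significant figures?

21.83

E is at the origin; EV runs at -53.2° with length 30.5, so V = 30.5·(cos -53.2°, sin -53.2°) = (18.27, -24.42). ∠EVT = 73.9°, so VT runs at -53.2° + (180° − 73.9°) = 52.90° from the x-axis; with |VT| = 27.7, T = V + 27.7·(cos 52.90°, sin 52.90°) = (34.98, -2.329). VT is perpendicular to TJ; with |TJ| = 19.0 on the left of VT, J = T + 19.0·(-0.7976, 0.6032) = (19.82, 9.132). Then |EJ| = |J − E| = 21.83.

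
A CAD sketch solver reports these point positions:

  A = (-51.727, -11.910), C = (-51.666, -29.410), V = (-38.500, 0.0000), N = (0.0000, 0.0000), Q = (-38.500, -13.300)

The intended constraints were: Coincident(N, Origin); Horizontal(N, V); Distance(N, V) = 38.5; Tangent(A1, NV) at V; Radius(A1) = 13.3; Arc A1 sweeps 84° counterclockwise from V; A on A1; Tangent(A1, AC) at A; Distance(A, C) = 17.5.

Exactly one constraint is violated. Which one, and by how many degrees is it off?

Tangent(A1, AC) at A — off by 6.20°.

N = (0.00, 0.00) ✓; N.y = 0.00, V.y = 0.00 ✓; |NV| = 38.50 ✓; ∠(QV, VN) = 90.00° ✓; |QV| = 13.30 ✓; bearing(Q→A) − bearing(Q→V) = 84.00° ✓; |QA| = 13.30 ✓; ∠(QA, AC) = 83.80° ✗; |AC| = 17.50 ✓.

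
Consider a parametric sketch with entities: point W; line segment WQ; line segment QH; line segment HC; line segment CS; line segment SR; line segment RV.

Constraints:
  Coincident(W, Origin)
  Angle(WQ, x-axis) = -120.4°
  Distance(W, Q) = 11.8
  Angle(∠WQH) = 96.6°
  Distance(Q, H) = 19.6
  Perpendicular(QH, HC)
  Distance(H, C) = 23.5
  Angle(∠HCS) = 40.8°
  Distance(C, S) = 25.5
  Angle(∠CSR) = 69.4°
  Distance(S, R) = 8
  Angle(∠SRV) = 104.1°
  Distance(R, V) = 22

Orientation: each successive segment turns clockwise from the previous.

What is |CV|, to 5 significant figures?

5.0659

W is at the origin; WQ runs at -120.4° with length 11.8, so Q = (-5.9712, -10.178). ∠WQH = 96.6° gives QH at 156.20° from the x-axis; with |QH| = 19.6, H = (-23.904, -2.2682). QH is perpendicular to HC, so HC runs at 66.200°; with |HC| = 23.5, C = (-14.421, 19.233). ∠HCS = 40.8° gives CS at -73.000° from the x-axis; with |CS| = 25.5, S = (-6.9656, -5.1524). ∠CSR = 69.4° gives SR at 176.40° from the x-axis; with |SR| = 8.0, R = (-14.950, -4.6501). ∠SRV = 104.1° gives RV at 100.50° from the x-axis; with |RV| = 22.0, V = (-18.959, 16.982). Then |CV| = |V − C| = 5.0659.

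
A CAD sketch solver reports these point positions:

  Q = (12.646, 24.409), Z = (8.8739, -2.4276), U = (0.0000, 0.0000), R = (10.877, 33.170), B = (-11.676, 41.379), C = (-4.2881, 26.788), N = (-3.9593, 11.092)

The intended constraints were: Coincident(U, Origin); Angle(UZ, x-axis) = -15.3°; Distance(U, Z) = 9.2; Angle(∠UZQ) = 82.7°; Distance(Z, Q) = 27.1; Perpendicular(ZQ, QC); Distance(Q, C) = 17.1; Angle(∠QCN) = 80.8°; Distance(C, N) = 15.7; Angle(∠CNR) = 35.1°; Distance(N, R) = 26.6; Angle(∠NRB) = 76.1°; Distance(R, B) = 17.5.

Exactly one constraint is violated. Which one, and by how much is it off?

Distance(R, B) = 17.5 — off by 6.50.

U = (0.00, 0.00) ✓; UZ at -15.30° ✓; |UZ| = 9.200 ✓; ∠UZQ = 82.70° ✓; |ZQ| = 27.10 ✓; ∠(ZQ, QC) = 90.00° ✓; |QC| = 17.10 ✓; ∠QCN = 80.80° ✓; |CN| = 15.70 ✓; ∠CNR = 35.10° ✓; |NR| = 26.60 ✓; ∠NRB = 76.10° ✓; |RB| = 24.00 ✗.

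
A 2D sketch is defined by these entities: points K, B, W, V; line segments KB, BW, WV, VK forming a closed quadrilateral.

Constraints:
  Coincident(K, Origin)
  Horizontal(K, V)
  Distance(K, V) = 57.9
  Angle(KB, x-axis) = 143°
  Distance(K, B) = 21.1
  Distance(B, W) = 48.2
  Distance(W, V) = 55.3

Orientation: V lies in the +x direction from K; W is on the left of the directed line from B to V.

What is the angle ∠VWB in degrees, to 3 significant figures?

94.0°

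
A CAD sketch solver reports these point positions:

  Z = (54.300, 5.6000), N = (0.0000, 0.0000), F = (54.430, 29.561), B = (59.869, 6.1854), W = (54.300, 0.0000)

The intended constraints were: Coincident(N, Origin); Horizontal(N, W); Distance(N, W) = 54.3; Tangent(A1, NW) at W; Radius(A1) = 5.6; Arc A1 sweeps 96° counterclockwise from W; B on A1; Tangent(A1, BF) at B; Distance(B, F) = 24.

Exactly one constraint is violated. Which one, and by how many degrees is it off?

Tangent(A1, BF) at B — off by 7.10°.

N = (0.00, 0.00) ✓; N.y = 0.00, W.y = 0.00 ✓; |NW| = 54.30 ✓; ∠(ZW, WN) = 90.00° ✓; |ZW| = 5.600 ✓; bearing(Z→B) − bearing(Z→W) = 96.00° ✓; |ZB| = 5.600 ✓; ∠(ZB, BF) = 82.90° ✗; |BF| = 24.00 ✓.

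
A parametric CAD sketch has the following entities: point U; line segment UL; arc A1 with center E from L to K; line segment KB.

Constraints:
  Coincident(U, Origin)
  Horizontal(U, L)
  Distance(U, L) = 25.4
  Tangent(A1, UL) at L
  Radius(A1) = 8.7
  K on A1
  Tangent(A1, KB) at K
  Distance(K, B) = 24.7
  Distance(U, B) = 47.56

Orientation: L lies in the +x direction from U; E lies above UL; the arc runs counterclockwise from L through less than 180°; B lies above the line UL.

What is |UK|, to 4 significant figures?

35.22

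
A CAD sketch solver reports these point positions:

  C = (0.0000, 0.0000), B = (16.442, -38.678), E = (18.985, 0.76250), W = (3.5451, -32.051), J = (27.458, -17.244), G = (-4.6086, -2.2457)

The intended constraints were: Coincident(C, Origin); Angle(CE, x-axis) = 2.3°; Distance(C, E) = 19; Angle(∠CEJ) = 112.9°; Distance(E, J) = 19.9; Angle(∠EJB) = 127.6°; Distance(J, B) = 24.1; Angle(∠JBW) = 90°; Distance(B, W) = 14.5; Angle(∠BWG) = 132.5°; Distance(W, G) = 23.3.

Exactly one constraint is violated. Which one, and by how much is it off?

Distance(W, G) = 23.3 — off by 7.60.

C = (0.00, 0.00) ✓; CE at 2.300° ✓; |CE| = 19.00 ✓; ∠CEJ = 112.9° ✓; |EJ| = 19.90 ✓; ∠EJB = 127.6° ✓; |JB| = 24.10 ✓; ∠JBW = 90.00° ✓; |BW| = 14.50 ✓; ∠BWG = 132.5° ✓; |WG| = 30.90 ✗.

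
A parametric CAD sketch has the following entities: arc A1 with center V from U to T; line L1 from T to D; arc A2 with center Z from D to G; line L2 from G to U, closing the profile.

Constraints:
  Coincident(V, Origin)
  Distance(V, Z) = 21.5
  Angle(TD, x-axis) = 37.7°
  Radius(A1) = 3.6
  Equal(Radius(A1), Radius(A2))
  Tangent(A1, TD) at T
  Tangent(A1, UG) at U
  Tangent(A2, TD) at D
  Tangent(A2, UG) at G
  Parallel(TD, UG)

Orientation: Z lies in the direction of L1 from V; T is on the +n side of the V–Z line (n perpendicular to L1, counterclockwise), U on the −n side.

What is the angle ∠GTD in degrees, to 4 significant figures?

18.51°

The slot axis is L1's direction at 37.7°, so u = (cos 37.7°, sin 37.7°) = (0.7912, 0.6115) and n = (−sin 37.7°, cos 37.7°) = (-0.6115, 0.7912). V is at the origin and Z lies 21.5 along u from V, so Z = 21.5·u = (17.01, 13.15). Tangency of A1 to both parallel lines with radius 3.6 puts T and U at V ± 3.6·n: T = (-2.201, 2.848), U = (2.201, -2.848). Equal radii place D and G the same way about Z: D = Z + 3.6·n = (14.81, 16.00), G = Z − 3.6·n = (19.21, 10.30). Then cos ∠GTD = TG·TD / (|TG||TD|), giving 18.51°.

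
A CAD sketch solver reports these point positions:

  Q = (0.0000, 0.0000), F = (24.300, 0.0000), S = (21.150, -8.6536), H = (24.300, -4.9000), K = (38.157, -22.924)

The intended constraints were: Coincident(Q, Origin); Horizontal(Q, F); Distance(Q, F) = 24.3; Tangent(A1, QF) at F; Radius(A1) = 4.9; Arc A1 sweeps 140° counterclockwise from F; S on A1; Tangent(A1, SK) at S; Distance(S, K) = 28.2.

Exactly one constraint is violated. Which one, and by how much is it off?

Distance(S, K) = 28.2 — off by 6.00.

Q = (0.00, 0.00) ✓; Q.y = 0.00, F.y = 0.00 ✓; |QF| = 24.30 ✓; ∠(HF, FQ) = 90.00° ✓; |HF| = 4.900 ✓; bearing(H→S) − bearing(H→F) = 140.0° ✓; |HS| = 4.900 ✓; ∠(HS, SK) = 90.00° ✓; |SK| = 22.20 ✗.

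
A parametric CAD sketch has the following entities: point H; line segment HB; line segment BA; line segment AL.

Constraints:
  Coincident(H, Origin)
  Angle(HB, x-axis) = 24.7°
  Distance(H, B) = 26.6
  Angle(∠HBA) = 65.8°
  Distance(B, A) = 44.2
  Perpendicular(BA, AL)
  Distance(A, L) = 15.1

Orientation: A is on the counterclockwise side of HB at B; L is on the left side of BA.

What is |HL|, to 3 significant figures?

34.5

H is at the origin; HB runs at 24.7° with length 26.6, so B = 26.6·(cos 24.7°, sin 24.7°) = (24.2, 11.1). ∠HBA = 65.8°, so BA runs at 24.7° + (180° − 65.8°) = 139° from the x-axis; with |BA| = 44.2, A = B + 44.2·(cos 139°, sin 139°) = (-9.14, 40.2). BA is perpendicular to AL; with |AL| = 15.1 on the left of BA, L = A + 15.1·(-0.657, -0.754) = (-19.1, 28.8). Then |HL| = |L − H| = 34.5.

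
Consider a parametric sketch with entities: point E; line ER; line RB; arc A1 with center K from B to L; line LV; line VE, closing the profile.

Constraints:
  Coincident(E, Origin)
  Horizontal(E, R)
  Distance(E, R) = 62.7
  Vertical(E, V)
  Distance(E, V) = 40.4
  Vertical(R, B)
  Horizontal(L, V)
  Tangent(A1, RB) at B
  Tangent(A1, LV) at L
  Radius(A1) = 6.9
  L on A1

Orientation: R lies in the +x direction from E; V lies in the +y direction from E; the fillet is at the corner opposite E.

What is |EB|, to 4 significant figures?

71.09

The virtual corner opposite E is at (62.70, 40.40). Since A1 is tangent to RB there, KB ⟂ RB and the tangent condition forces KL to be normal to LV, with radius 6.9, so the center K sits 6.9 in from both sides at K = (55.80, 33.50). That places the tangent points at B = (62.70, 33.50) on RB and L = (55.80, 40.40) on LV. Then |EB| = |B − E| = 71.09.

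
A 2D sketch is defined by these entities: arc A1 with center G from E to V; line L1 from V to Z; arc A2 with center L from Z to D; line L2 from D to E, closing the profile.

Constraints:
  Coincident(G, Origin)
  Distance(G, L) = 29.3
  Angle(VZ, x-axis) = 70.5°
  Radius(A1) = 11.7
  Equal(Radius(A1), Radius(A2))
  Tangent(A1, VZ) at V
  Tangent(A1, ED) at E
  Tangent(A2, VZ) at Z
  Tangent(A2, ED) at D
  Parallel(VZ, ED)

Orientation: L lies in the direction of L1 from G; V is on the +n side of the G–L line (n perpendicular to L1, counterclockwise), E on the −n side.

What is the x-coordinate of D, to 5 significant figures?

20.809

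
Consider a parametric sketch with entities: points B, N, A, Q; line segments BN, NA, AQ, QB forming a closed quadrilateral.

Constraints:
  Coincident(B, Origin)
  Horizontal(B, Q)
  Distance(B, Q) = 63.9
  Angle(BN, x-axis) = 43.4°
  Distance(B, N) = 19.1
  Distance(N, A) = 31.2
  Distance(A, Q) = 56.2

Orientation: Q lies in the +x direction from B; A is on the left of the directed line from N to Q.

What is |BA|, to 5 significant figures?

49.335

B is at the origin; B and Q share the same y with |BQ| = 63.9 and Q in +x, so Q = (63.9, 0). BN runs at 43.4° with |BN| = 19.1, so N = (13.878, 13.123). A is determined by |NA| = 31.2 and |AQ| = 56.2 together: it lies at the intersection of circle(N, 31.2) and circle(Q, 56.2). With |NQ| = 51.715, the foot of the radical line on NQ is 4.7323 from N and the perpendicular offset is √(31.2² − 4.7323²) = 30.839. Taking the left-of-NQ solution: A = (26.281, 41.752).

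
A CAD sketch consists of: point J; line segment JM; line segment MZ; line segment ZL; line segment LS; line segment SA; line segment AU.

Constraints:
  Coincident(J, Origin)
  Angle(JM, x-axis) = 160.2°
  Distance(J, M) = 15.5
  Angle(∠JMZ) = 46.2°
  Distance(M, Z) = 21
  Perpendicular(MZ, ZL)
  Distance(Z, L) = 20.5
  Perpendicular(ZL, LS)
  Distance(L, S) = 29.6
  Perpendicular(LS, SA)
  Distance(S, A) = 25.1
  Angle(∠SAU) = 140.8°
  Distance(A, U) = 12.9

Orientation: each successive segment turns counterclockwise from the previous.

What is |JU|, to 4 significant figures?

28.10

J is at the origin; JM runs at 160.2° with length 15.5, so M = (-14.58, 5.250). ∠JMZ = 46.2° gives MZ at -66.00° from the x-axis; with |MZ| = 21.0, Z = (-6.042, -13.93). MZ is perpendicular to ZL, so ZL runs at 24.00°; with |ZL| = 20.5, L = (12.69, -5.596). The perpendicularity gives LS at right angles to ZL, so LS runs at 114.0°; with |LS| = 29.6, S = (0.6461, 21.45). LS is perpendicular to SA, so SA runs at -156.0°; with |SA| = 25.1, A = (-22.28, 11.24). ∠SAU = 140.8° gives AU at -116.8° from the x-axis; with |AU| = 12.9, U = (-28.10, -0.2784). Then |JU| = |U − J| = 28.10.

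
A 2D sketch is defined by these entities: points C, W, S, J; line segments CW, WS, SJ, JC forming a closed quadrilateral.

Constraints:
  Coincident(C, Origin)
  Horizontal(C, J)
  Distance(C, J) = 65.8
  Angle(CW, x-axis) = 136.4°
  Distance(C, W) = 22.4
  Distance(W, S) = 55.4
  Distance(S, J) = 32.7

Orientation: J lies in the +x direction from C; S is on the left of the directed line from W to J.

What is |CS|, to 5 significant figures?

43.380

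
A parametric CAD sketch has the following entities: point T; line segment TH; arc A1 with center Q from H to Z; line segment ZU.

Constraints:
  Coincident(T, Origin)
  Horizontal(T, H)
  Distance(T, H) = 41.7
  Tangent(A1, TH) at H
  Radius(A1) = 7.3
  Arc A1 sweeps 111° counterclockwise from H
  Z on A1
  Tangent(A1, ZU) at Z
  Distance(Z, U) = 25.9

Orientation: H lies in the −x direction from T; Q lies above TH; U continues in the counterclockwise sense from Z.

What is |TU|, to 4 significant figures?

55.80

On A1, H sits at bearing -90° from Q; a 111° counterclockwise sweep puts Z at bearing 21°, so Z = Q + 7.3·(cos 21°, sin 21°) = (-34.88, 9.916). Tangency of A1 to ZU means the radius QZ is perpendicular to ZU, so ZU runs along (−sin 21°, cos 21°); with |ZU| = 25.9, U = (-44.17, 34.10). Then |TU| = |U − T| = 55.80.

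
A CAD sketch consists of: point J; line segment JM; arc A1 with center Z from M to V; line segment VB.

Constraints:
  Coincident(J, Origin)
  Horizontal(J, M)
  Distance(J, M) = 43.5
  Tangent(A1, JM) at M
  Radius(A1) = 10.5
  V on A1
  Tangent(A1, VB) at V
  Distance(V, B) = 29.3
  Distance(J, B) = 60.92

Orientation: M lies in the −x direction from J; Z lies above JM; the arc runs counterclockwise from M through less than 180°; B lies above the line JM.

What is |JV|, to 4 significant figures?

36.66

J is at the origin; JM is horizontal with |JM| = 43.5 and M on the −x side, so M = (-43.50, 0.000). Since A1 is tangent to JM there, ZM ⟂ JM, so Z = M + (0, 10.5) = (-43.50, 10.50). Since ZV ⟂ VB (tangency), |ZB| = √(10.5² + 29.3²) = 31.12 regardless of where V sits on A1. So B lies on both circle(J, 60.92) and circle(Z, 31.12); the above-JM intersection is B = (-44.50, 41.61). V is the foot of the tangent from B: V = (-33.73, 14.36).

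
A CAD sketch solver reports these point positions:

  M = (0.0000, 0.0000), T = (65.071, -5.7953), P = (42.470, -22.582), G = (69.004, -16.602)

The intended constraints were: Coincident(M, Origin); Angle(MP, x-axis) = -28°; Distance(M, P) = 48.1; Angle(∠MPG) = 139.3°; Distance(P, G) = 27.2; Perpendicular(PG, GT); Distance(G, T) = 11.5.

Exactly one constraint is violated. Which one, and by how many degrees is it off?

Perpendicular(PG, GT) — off by 7.30°.

M = (0.00, 0.00) ✓; MP at -28.00° ✓; |MP| = 48.10 ✓; ∠MPG = 139.3° ✓; |PG| = 27.20 ✓; ∠(PG, GT) = 97.30° ✗; |GT| = 11.50 ✓.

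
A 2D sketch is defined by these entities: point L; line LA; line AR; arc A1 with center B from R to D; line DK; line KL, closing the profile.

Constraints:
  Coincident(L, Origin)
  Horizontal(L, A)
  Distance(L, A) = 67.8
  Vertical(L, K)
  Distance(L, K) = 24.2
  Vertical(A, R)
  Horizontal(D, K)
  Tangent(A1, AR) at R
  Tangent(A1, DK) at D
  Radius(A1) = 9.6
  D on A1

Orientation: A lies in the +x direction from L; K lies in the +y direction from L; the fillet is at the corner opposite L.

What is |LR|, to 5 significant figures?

69.354

L is at the origin; L and A share the same y with |LA| = 67.8 and A on the +x side, so A = (67.800, 0.0000). LK is vertical with |LK| = 24.2 and K on the +y side, so K = (0.0000, 24.200). The virtual corner opposite L is at (67.800, 24.200). The tangent condition forces BR to be normal to AR and tangency of A1 to DK means the radius BD is perpendicular to DK, with radius 9.6, so the center B sits 9.6 in from both sides at B = (58.200, 14.600). That places the tangent points at R = (67.800, 14.600) on AR and D = (58.200, 24.200) on DK. Then |LR| = |R − L| = 69.354.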